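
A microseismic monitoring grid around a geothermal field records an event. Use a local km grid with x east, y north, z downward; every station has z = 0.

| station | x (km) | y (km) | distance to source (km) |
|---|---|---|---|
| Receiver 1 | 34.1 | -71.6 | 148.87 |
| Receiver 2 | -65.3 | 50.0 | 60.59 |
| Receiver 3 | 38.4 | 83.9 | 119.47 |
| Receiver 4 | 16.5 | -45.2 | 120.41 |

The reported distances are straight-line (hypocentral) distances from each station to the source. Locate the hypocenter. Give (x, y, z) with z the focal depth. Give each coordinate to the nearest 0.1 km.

Each station gives a sphere (x−x_i)² + (y−y_i)² + z² = d_i² (stations at z=0).
Subtracting the Receiver 1 sphere from Receiver 2 and Receiver 3: z² cancels, leaving linear equations in x and y:
-198.8 x + 243.2 y = 18965.85
8.6 x + 311.0 y = 10113.60
Solving: x ≈ -53.799, y ≈ 34.007 km (keep extra digits for the depth step; rounded: -53.8, 34.0).
Then from the Receiver 1 sphere: z² = 148.87² − (x − 34.1)² − (y + 71.6)² with x = -53.799, y = 34.007, so z ≈ 57.299 ≈ 57.3 km.

x ≈ -53.8 km, y ≈ 34.0 km, depth ≈ 57.3 km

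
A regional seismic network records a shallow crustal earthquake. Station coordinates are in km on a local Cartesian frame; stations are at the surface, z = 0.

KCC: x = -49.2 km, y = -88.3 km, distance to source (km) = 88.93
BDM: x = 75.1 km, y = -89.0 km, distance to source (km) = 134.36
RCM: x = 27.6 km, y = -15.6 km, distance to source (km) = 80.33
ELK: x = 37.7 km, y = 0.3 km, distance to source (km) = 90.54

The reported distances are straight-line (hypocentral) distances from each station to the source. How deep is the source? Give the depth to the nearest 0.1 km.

depth ≈ 57.8 km

Each station gives a sphere (x−x_i)² + (y−y_i)² + z² = d_i² (stations at z=0).
Subtracting the KCC sphere from BDM and RCM: z² cancels, leaving linear equations in x and y:
248.6 x − 1.4 y = -6800.58
153.6 x + 145.4 y = -7756.77
Solving: x ≈ -27.492, y ≈ -24.305 km (keep extra digits for the depth step; rounded: -27.5, -24.3).
Then from the KCC sphere: z² = 88.93² − (x + 49.2)² − (y + 88.3)² with x = -27.492, y = -24.305, so z ≈ 57.810 ≈ 57.8 km.
Check against ELK (with the unrounded solution): distance 90.54 ≈ 90.54 km. ✓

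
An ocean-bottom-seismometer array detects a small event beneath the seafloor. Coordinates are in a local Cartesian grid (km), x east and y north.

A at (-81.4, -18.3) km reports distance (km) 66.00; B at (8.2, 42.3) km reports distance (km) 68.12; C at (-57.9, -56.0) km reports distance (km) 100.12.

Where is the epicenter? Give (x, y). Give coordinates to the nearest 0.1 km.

-59.9 km east, 44.1 km north

Circle about each station: (x + 81.4)² + (y + 18.3)² = 66.00²; (x − 8.2)² + (y − 42.3)² = 68.12²; (x + 57.9)² + (y + 56.0)² = 100.12².
Subtracting the A equation from the B and C equations removes the quadratic terms:
179.2 x + 121.2 y = -5388.65
47.0 x − 75.4 y = -6140.45
Solving the 2×2 system: x ≈ -59.9, y ≈ 44.1 km.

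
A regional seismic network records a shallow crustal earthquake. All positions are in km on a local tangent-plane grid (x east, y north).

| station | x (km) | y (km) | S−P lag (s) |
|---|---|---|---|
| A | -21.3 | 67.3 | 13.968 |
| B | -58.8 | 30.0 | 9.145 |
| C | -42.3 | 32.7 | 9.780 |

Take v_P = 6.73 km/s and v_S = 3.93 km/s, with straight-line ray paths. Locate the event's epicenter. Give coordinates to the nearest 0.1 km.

(-68.8, -55.8)

Distance from S−P lag: d = Δt · v_P v_S / (v_P − v_S) = Δt · (6.73·3.93)/(6.73−3.93) ≈ 9.4460·Δt.
So d_A = 131.94, d_B = 86.38, d_C = 92.38 km.
Circle about each station: (x + 21.3)² + (y − 67.3)² = 131.94²; (x + 58.8)² + (y − 30.0)² = 86.38²; (x + 42.3)² + (y − 32.7)² = 92.38².
Subtracting the A equation from the B and C equations removes the quadratic terms:
-75.0 x − 74.6 y = 9321.12
-42.0 x − 69.2 y = 6749.70
Solving the 2×2 system: x ≈ -68.8, y ≈ -55.8 km.
Check against A (with the unrounded x, y): √((x + 21.3)²+(y − 67.3)²) = 131.93 ≈ 131.94 km. ✓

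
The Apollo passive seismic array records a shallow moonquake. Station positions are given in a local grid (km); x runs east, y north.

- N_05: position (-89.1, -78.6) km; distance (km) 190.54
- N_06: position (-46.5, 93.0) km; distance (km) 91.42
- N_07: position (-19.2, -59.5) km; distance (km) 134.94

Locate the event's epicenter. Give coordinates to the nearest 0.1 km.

39.5 km east, 62.0 km north

Circle about each station: (x + 89.1)² + (y + 78.6)² = 190.54²; (x + 46.5)² + (y − 93.0)² = 91.42²; (x + 19.2)² + (y + 59.5)² = 134.94².
Subtracting the N_05 equation from the N_06 and N_07 equations removes the quadratic terms:
85.2 x + 343.2 y = 24642.36
139.8 x + 38.2 y = 7888.81
Solving the 2×2 system: x ≈ 39.5, y ≈ 62.0 km.
Check against N_05 (with the unrounded x, y): √((x + 89.1)²+(y + 78.6)²) = 190.53 ≈ 190.54 km. ✓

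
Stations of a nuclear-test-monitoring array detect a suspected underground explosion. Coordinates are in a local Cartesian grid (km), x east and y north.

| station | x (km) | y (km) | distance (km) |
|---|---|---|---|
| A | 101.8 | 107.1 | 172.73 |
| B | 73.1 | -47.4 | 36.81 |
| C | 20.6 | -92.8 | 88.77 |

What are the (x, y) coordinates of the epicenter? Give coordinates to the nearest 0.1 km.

x ≈ 105.1 km, y ≈ -65.6 km

Circle about each station: (x − 101.8)² + (y − 107.1)² = 172.73²; (x − 73.1)² + (y + 47.4)² = 36.81²; (x − 20.6)² + (y + 92.8)² = 88.77².
Subtracting pairs of circle equations eliminates x²+y² and gives linear equations (the radical axes):
-57.4 x − 309.0 y = 14237.40
-162.4 x − 399.8 y = 9158.09
Solving the 2×2 system: x ≈ 105.1, y ≈ -65.6 km.
Check against A (with the unrounded x, y): √((x − 101.8)²+(y − 107.1)²) = 172.73 ≈ 172.73 km. ✓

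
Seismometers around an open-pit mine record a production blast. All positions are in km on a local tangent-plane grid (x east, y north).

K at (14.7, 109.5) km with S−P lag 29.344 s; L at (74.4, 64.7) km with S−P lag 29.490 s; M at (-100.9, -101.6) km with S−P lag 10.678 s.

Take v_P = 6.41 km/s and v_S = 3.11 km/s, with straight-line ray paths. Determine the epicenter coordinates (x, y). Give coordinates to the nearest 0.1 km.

(-61.4, -50.6)

Distance from S−P lag: d = Δt · v_P v_S / (v_P − v_S) = Δt · (6.41·3.11)/(6.41−3.11) ≈ 6.0409·Δt.
So d_K = 177.27, d_L = 178.15, d_M = 64.51 km.
Circle about each station: (x − 14.7)² + (y − 109.5)² = 177.27²; (x − 74.4)² + (y − 64.7)² = 178.15²; (x + 100.9)² + (y + 101.6)² = 64.51².
Subtracting pairs of circle equations eliminates x²+y² and gives linear equations (the radical axes):
119.4 x − 89.6 y = -2797.66
-231.2 x − 422.2 y = 35560.14
Solving the 2×2 system: x ≈ -61.4, y ≈ -50.6 km.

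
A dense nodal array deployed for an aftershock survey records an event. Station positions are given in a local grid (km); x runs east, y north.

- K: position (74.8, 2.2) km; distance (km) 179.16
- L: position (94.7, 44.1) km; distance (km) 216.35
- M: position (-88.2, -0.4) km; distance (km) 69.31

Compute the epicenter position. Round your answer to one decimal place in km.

Circle about each station: (x − 74.8)² + (y − 2.2)² = 179.16²; (x − 94.7)² + (y − 44.1)² = 216.35²; (x + 88.2)² + (y + 0.4)² = 69.31².
Subtracting pairs of circle equations eliminates x²+y² and gives linear equations (the radical axes):
39.8 x + 83.8 y = -9396.00
-326.0 x − 5.2 y = 29473.95
Solving the 2×2 system: x ≈ -89.3, y ≈ -69.7 km.

x ≈ -89.3 km, y ≈ -69.7 km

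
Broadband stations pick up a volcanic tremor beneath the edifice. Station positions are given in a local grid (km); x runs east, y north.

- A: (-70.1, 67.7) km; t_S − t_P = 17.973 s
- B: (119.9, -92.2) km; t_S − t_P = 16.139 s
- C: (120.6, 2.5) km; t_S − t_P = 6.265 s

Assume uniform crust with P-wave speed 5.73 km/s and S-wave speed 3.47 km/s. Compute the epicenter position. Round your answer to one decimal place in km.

Distance from S−P lag: d = Δt · v_P v_S / (v_P − v_S) = Δt · (5.73·3.47)/(5.73−3.47) ≈ 8.7978·Δt.
So d_A = 158.12, d_B = 141.99, d_C = 55.12 km.
Circle about each station: (x + 70.1)² + (y − 67.7)² = 158.12²; (x − 119.9)² + (y + 92.2)² = 141.99²; (x − 120.6)² + (y − 2.5)² = 55.12².
Subtracting the A equation from the B and C equations removes the quadratic terms:
380.0 x − 319.8 y = 18220.32
381.4 x − 130.4 y = 27017.03
Solving the 2×2 system: x ≈ 86.5, y ≈ 45.8 km.
Check against A (with the unrounded x, y): √((x + 70.1)²+(y − 67.7)²) = 158.12 ≈ 158.12 km. ✓

x ≈ 86.5 km, y ≈ 45.8 km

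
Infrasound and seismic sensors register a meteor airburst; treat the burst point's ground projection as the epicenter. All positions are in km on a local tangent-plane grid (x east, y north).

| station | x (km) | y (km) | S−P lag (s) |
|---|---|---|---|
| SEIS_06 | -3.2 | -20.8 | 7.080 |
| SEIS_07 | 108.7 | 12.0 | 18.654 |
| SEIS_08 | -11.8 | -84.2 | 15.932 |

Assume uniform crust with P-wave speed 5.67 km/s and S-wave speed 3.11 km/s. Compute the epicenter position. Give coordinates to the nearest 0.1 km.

Distance from S−P lag: d = Δt · v_P v_S / (v_P − v_S) = Δt · (5.67·3.11)/(5.67−3.11) ≈ 6.8882·Δt.
So d_SEIS_06 = 48.77, d_SEIS_07 = 128.49, d_SEIS_08 = 109.74 km.
Circle about each station: (x + 3.2)² + (y + 20.8)² = 48.77²; (x − 108.7)² + (y − 12.0)² = 128.49²; (x + 11.8)² + (y + 84.2)² = 109.74².
Subtracting pairs of circle equations eliminates x²+y² and gives linear equations (the radical axes):
223.8 x + 65.6 y = -2614.36
-17.2 x − 126.8 y = -2878.35
Solving the 2×2 system: x ≈ -19.1, y ≈ 25.3 km.
Check against SEIS_06 (with the unrounded x, y): √((x + 3.2)²+(y + 20.8)²) = 48.75 ≈ 48.77 km. ✓

x ≈ -19.1 km, y ≈ 25.3 km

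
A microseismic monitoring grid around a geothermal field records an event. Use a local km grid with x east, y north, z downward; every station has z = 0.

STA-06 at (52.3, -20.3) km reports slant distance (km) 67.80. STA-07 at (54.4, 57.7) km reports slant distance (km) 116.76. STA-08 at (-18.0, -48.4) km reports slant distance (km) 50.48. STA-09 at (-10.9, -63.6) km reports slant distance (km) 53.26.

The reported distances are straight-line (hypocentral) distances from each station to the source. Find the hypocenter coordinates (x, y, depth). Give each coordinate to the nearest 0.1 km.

(4.0, -37.9, 44.2)

Each station gives a sphere (x−x_i)² + (y−y_i)² + z² = d_i² (stations at z=0).
Subtracting the STA-06 sphere from STA-07 and STA-08: z² cancels, leaving linear equations in x and y:
4.2 x + 156.0 y = -5894.79
-140.6 x − 56.2 y = 1567.79
Solving: x ≈ 3.996, y ≈ -37.895 km (keep extra digits for the depth step; rounded: 4.0, -37.9).
Then from the STA-06 sphere: z² = 67.80² − (x − 52.3)² − (y + 20.3)² with x = 3.996, y = -37.895, so z ≈ 44.204 ≈ 44.2 km.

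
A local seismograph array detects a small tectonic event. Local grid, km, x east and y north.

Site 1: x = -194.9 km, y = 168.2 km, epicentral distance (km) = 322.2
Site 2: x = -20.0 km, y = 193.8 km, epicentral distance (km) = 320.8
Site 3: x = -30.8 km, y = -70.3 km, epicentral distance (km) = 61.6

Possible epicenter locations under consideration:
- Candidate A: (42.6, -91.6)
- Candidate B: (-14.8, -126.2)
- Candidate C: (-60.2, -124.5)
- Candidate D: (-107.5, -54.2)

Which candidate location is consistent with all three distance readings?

Candidate C

For each candidate, compare |candidate − station| to the reported distance:
Candidate A: residuals Site 1 29.8, Site 2 28.6, Site 3 14.8 → max 29.8 km
Candidate B: residuals Site 1 22.9, Site 2 0.8, Site 3 3.5 → max 22.9 km
Candidate C: residuals Site 1 0.0, Site 2 0.0, Site 3 0.1 → max 0.1 km
Candidate D: residuals Site 1 83.2, Site 2 57.8, Site 3 16.8 → max 83.2 km
Only Candidate C has all residuals ≈ 0.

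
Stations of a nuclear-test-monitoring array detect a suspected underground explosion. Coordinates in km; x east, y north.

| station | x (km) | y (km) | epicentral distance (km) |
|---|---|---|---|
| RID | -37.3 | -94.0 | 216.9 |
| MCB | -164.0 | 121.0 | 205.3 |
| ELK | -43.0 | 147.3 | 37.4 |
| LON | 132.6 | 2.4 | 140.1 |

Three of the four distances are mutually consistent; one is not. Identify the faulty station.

ELK

Solve using three stations at a time. Using RID, MCB, LON (subtract circle equations pairwise → linear system) gives (x, y) ≈ (40.9, 108.3).
Distances from that point to each station vs reported:
  RID: calculated 216.9 vs reported 216.9 → residual 0.0 km
  MCB: calculated 205.3 vs reported 205.3 → residual 0.0 km
  ELK: calculated 92.5 vs reported 37.4 → residual 55.1 km
  LON: calculated 140.1 vs reported 140.1 → residual 0.0 km
RID, MCB, LON are mutually consistent (residuals ≈ 0); ELK is off by 55.1 km.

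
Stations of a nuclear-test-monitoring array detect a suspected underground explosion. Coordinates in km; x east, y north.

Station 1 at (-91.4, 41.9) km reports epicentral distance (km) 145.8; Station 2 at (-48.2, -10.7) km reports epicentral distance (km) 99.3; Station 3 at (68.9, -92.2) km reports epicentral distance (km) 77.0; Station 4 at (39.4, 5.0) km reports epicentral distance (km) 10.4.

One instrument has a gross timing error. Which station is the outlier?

Solve using three stations at a time. Using Station 1, Station 2, Station 4 (subtract circle equations pairwise → linear system) gives (x, y) ≈ (49.8, 5.5).
Distances from that point to each station vs reported:
  Station 1: calculated 145.8 vs reported 145.8 → residual 0.0 km
  Station 2: calculated 99.3 vs reported 99.3 → residual 0.0 km
  Station 3: calculated 99.5 vs reported 77.0 → residual 22.5 km
  Station 4: calculated 10.4 vs reported 10.4 → residual 0.0 km
Station 1, Station 2, Station 4 are mutually consistent (residuals ≈ 0); Station 3 is off by 22.5 km.

Station 3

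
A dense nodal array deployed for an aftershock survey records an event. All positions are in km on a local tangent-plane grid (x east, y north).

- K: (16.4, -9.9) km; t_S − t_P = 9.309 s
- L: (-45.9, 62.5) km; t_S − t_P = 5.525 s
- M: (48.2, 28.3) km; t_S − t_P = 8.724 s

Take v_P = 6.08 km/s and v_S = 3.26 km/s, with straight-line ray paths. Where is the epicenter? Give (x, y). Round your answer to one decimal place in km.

Distance from S−P lag: d = Δt · v_P v_S / (v_P − v_S) = Δt · (6.08·3.26)/(6.08−3.26) ≈ 7.0287·Δt.
So d_K = 65.43, d_L = 38.83, d_M = 61.32 km.
Circle about each station: (x − 16.4)² + (y + 9.9)² = 65.43²; (x + 45.9)² + (y − 62.5)² = 38.83²; (x − 48.2)² + (y − 28.3)² = 61.32².
Subtracting the K equation from the L and M equations removes the quadratic terms:
-124.6 x + 144.8 y = 8419.41
63.6 x + 76.4 y = 3278.10
Solving the 2×2 system: x ≈ -9.0, y ≈ 50.4 km.

-9.0 km east, 50.4 km north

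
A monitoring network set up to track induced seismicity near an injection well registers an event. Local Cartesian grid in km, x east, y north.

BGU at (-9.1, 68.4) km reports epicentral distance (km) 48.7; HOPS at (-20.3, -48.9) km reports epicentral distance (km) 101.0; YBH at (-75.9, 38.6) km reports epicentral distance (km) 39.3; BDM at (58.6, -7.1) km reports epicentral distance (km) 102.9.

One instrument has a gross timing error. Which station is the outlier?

HOPS

Solve using three stations at a time. Using BGU, YBH, BDM (subtract circle equations pairwise → linear system) gives (x, y) ≈ (-37.8, 29.0).
Distances from that point to each station vs reported:
  BGU: calculated 48.7 vs reported 48.7 → residual 0.0 km
  HOPS: calculated 79.8 vs reported 101.0 → residual 21.2 km
  YBH: calculated 39.3 vs reported 39.3 → residual 0.0 km
  BDM: calculated 102.9 vs reported 102.9 → residual 0.0 km
BGU, YBH, BDM are mutually consistent (residuals ≈ 0); HOPS is off by 21.2 km.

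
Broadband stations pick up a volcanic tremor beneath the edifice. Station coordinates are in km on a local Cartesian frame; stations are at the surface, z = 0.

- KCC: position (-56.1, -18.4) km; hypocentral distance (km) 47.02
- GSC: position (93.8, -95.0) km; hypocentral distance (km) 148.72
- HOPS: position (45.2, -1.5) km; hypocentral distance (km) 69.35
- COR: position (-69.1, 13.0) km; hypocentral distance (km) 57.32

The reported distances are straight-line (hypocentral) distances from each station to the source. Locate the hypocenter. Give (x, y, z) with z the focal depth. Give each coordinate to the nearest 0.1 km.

x ≈ -19.6 km, y ≈ -2.0 km, depth ≈ 24.7 km

Each station gives a sphere (x−x_i)² + (y−y_i)² + z² = d_i² (stations at z=0).
Subtracting the KCC sphere from GSC and HOPS: z² cancels, leaving linear equations in x and y:
299.8 x − 153.2 y = -5569.09
202.6 x + 33.8 y = -4039.02
Solving: x ≈ -19.601, y ≈ -2.006 km (keep extra digits for the depth step; rounded: -19.6, -2.0).
Then from the KCC sphere: z² = 47.02² − (x + 56.1)² − (y + 18.4)² with x = -19.601, y = -2.006, so z ≈ 24.697 ≈ 24.7 km.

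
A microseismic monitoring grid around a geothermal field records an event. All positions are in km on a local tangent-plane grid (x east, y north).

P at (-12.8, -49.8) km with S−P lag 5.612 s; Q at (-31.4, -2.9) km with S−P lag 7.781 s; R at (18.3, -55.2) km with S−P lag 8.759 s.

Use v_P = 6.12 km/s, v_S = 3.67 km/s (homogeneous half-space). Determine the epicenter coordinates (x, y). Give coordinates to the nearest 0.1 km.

-61.0 km east, -67.8 km north

Distance from S−P lag: d = Δt · v_P v_S / (v_P − v_S) = Δt · (6.12·3.67)/(6.12−3.67) ≈ 9.1675·Δt.
So d_P = 51.45, d_Q = 71.33, d_R = 80.30 km.
Circle about each station: (x + 12.8)² + (y + 49.8)² = 51.45²; (x + 31.4)² + (y + 2.9)² = 71.33²; (x − 18.3)² + (y + 55.2)² = 80.30².
Subtracting the P equation from the Q and R equations removes the quadratic terms:
-37.2 x + 93.8 y = -4090.38
62.2 x − 10.8 y = -3062.94
Solving the 2×2 system: x ≈ -61.0, y ≈ -67.8 km.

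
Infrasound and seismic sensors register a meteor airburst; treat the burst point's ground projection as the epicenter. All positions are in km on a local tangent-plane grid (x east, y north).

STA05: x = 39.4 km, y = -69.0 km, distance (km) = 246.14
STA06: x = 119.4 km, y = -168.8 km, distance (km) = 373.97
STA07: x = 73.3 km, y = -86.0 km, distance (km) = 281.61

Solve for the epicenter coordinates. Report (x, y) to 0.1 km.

Circle about each station: (x − 39.4)² + (y + 69.0)² = 246.14²; (x − 119.4)² + (y + 168.8)² = 373.97²; (x − 73.3)² + (y + 86.0)² = 281.61².
Subtracting pairs of circle equations eliminates x²+y² and gives linear equations (the radical axes):
160.0 x − 199.6 y = -42832.22
67.8 x − 34.0 y = -12263.76
Solving the 2×2 system: x ≈ -122.5, y ≈ 116.4 km.

(-122.5, 116.4)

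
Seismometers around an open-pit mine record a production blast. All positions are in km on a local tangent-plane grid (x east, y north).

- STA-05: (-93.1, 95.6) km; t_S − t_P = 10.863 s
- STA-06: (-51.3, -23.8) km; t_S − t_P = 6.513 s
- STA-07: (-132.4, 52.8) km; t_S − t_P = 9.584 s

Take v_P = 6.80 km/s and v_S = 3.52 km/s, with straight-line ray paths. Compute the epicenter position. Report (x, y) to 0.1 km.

Distance from S−P lag: d = Δt · v_P v_S / (v_P − v_S) = Δt · (6.80·3.52)/(6.80−3.52) ≈ 7.2976·Δt.
So d_STA-05 = 79.27, d_STA-06 = 47.53, d_STA-07 = 69.94 km.
Circle about each station: (x + 93.1)² + (y − 95.6)² = 79.27²; (x + 51.3)² + (y + 23.8)² = 47.53²; (x + 132.4)² + (y − 52.8)² = 69.94².
Subtracting pairs of circle equations eliminates x²+y² and gives linear equations (the radical axes):
83.6 x − 238.8 y = -10584.21
-78.6 x − 85.6 y = 3902.76
Solving the 2×2 system: x ≈ -70.9, y ≈ 19.5 km.

x ≈ -70.9 km, y ≈ 19.5 km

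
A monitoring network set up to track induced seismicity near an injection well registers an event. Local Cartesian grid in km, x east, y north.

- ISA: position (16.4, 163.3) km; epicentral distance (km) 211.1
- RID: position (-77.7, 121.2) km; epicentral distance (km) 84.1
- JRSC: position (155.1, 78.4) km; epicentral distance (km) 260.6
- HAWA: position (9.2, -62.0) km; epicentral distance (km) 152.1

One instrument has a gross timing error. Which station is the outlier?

ISA

Solve using three stations at a time. Using RID, JRSC, HAWA (subtract circle equations pairwise → linear system) gives (x, y) ≈ (-102.8, 40.9).
Distances from that point to each station vs reported:
  ISA: calculated 170.8 vs reported 211.1 → residual 40.3 km
  RID: calculated 84.1 vs reported 84.1 → residual 0.0 km
  JRSC: calculated 260.6 vs reported 260.6 → residual 0.0 km
  HAWA: calculated 152.1 vs reported 152.1 → residual 0.0 km
RID, JRSC, HAWA are mutually consistent (residuals ≈ 0); ISA is off by 40.3 km.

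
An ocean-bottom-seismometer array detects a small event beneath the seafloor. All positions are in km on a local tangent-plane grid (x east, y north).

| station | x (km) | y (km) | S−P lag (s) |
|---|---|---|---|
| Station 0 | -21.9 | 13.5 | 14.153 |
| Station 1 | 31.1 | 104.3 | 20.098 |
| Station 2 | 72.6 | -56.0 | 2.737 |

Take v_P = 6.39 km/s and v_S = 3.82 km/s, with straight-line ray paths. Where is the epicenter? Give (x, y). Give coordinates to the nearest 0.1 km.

(72.7, -82.0)

Distance from S−P lag: d = Δt · v_P v_S / (v_P − v_S) = Δt · (6.39·3.82)/(6.39−3.82) ≈ 9.4980·Δt.
So d_Station 0 = 134.42, d_Station 1 = 190.89, d_Station 2 = 26.00 km.
Circle about each station: (x + 21.9)² + (y − 13.5)² = 134.42²; (x − 31.1)² + (y − 104.3)² = 190.89²; (x − 72.6)² + (y + 56.0)² = 26.00².
Subtracting the Station 0 equation from the Station 1 and Station 2 equations removes the quadratic terms:
106.0 x + 181.6 y = -7186.42
189.0 x − 139.0 y = 25137.64
Solving the 2×2 system: x ≈ 72.7, y ≈ -82.0 km.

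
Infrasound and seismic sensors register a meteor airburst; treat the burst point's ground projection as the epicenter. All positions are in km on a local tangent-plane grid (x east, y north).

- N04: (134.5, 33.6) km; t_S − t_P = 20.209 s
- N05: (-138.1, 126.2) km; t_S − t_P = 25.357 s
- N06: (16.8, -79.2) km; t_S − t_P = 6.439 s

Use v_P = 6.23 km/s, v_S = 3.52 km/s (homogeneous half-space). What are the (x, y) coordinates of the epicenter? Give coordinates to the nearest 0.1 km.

Distance from S−P lag: d = Δt · v_P v_S / (v_P − v_S) = Δt · (6.23·3.52)/(6.23−3.52) ≈ 8.0921·Δt.
So d_N04 = 163.53, d_N05 = 205.19, d_N06 = 52.11 km.
Circle about each station: (x − 134.5)² + (y − 33.6)² = 163.53²; (x + 138.1)² + (y − 126.2)² = 205.19²; (x − 16.8)² + (y + 79.2)² = 52.11².
Subtracting the N04 equation from the N05 and N06 equations removes the quadratic terms:
-545.2 x + 185.2 y = 417.96
-235.4 x − 225.6 y = 11362.28
Solving the 2×2 system: x ≈ -13.2, y ≈ -36.6 km.

(-13.2, -36.6)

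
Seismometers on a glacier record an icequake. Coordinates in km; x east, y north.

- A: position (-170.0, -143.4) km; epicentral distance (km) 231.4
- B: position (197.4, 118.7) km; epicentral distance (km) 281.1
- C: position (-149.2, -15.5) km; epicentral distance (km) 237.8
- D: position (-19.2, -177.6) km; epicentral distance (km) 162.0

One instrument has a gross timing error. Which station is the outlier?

Solve using three stations at a time. Using A, B, C (subtract circle equations pairwise → linear system) gives (x, y) ≈ (60.9, -127.0).
Distances from that point to each station vs reported:
  A: calculated 231.4 vs reported 231.4 → residual 0.0 km
  B: calculated 281.1 vs reported 281.1 → residual 0.0 km
  C: calculated 237.8 vs reported 237.8 → residual 0.0 km
  D: calculated 94.7 vs reported 162.0 → residual 67.3 km
A, B, C are mutually consistent (residuals ≈ 0); D is off by 67.3 km.

D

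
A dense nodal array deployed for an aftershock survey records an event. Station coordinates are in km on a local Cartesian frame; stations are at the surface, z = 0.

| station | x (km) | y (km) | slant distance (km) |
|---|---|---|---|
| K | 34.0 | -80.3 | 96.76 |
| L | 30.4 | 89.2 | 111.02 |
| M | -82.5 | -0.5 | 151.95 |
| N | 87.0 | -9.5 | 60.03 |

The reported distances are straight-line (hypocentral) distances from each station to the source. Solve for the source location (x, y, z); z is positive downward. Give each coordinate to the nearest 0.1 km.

Each station gives a sphere (x−x_i)² + (y−y_i)² + z² = d_i² (stations at z=0).
Subtracting the K sphere from L and M: z² cancels, leaving linear equations in x and y:
-7.2 x + 339.0 y = -1686.23
-233.0 x + 159.6 y = -14523.89
Solving: x ≈ 59.797, y ≈ -3.704 km (keep extra digits for the depth step; rounded: 59.8, -3.7).
Then from the K sphere: z² = 96.76² − (x − 34.0)² − (y + 80.3)² with x = 59.797, y = -3.704, so z ≈ 53.198 ≈ 53.2 km.
Check against N (with the unrounded solution): distance 60.03 ≈ 60.03 km. ✓

x ≈ 59.8 km, y ≈ -3.7 km, depth ≈ 53.2 km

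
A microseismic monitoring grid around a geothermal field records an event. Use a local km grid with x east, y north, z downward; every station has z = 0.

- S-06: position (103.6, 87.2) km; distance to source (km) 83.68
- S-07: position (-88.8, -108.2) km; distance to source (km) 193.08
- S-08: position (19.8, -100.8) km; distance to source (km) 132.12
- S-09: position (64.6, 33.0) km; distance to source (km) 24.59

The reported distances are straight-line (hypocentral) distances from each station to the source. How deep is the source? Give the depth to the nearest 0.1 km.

Each station gives a sphere (x−x_i)² + (y−y_i)² + z² = d_i² (stations at z=0).
Subtracting the S-06 sphere from S-07 and S-08: z² cancels, leaving linear equations in x and y:
-384.8 x − 390.8 y = -29021.66
-167.6 x − 376.0 y = -18237.47
Solving: x ≈ 47.798, y ≈ 27.198 km (keep extra digits for the depth step; rounded: 47.8, 27.2).
Then from the S-06 sphere: z² = 83.68² − (x − 103.6)² − (y − 87.2)² with x = 47.798, y = 27.198, so z ≈ 16.978 ≈ 17.0 km.
Check against S-09 (with the unrounded solution): distance 24.58 ≈ 24.59 km. ✓

z ≈ 17.0 km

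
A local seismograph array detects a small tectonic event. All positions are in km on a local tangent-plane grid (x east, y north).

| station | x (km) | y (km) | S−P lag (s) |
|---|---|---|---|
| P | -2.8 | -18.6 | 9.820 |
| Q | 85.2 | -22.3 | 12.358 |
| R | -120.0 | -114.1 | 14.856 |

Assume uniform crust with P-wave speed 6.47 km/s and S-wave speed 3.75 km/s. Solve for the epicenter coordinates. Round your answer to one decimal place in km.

(12.2, -104.9)

Distance from S−P lag: d = Δt · v_P v_S / (v_P − v_S) = Δt · (6.47·3.75)/(6.47−3.75) ≈ 8.9200·Δt.
So d_P = 87.59, d_Q = 110.23, d_R = 132.52 km.
Circle about each station: (x + 2.8)² + (y + 18.6)² = 87.59²; (x − 85.2)² + (y + 22.3)² = 110.23²; (x + 120.0)² + (y + 114.1)² = 132.52².
Subtracting pairs of circle equations eliminates x²+y² and gives linear equations (the radical axes):
176.0 x − 7.4 y = 2923.89
-234.4 x − 191.0 y = 17175.47
Solving the 2×2 system: x ≈ 12.2, y ≈ -104.9 km.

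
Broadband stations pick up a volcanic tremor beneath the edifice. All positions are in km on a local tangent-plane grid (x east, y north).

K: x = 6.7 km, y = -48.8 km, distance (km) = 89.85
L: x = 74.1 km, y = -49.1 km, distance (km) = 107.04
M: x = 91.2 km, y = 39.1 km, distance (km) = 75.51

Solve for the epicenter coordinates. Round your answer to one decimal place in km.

15.7 km east, 40.6 km north

Circle about each station: (x − 6.7)² + (y + 48.8)² = 89.85²; (x − 74.1)² + (y + 49.1)² = 107.04²; (x − 91.2)² + (y − 39.1)² = 75.51².
Subtracting pairs of circle equations eliminates x²+y² and gives linear equations (the radical axes):
134.8 x − 0.6 y = 2090.75
169.0 x + 175.8 y = 9791.18
Solving the 2×2 system: x ≈ 15.7, y ≈ 40.6 km.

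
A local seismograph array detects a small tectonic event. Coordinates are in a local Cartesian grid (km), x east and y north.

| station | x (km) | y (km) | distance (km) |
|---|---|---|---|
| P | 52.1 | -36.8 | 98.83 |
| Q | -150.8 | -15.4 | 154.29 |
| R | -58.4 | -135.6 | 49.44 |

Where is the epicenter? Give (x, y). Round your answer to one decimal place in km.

Circle about each station: (x − 52.1)² + (y + 36.8)² = 98.83²; (x + 150.8)² + (y + 15.4)² = 154.29²; (x + 58.4)² + (y + 135.6)² = 49.44².
Subtracting pairs of circle equations eliminates x²+y² and gives linear equations (the radical axes):
-405.8 x + 42.8 y = 4871.11
-221.0 x − 197.6 y = 25052.33
Solving the 2×2 system: x ≈ -22.7, y ≈ -101.4 km.

x ≈ -22.7 km, y ≈ -101.4 km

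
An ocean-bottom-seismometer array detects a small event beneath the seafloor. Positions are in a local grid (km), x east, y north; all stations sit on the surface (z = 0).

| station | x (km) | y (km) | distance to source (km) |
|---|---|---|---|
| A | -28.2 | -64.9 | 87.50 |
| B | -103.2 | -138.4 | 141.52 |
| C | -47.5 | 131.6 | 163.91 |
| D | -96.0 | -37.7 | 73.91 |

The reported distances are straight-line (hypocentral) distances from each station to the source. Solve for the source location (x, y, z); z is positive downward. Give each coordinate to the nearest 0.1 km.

x ≈ -65.0 km, y ≈ -18.2 km, depth ≈ 64.2 km

Each station gives a sphere (x−x_i)² + (y−y_i)² + z² = d_i² (stations at z=0).
Subtracting the A sphere from B and C: z² cancels, leaving linear equations in x and y:
-150.0 x − 147.0 y = 12425.89
-38.6 x + 393.0 y = -4642.68
Solving: x ≈ -65.005, y ≈ -18.198 km (keep extra digits for the depth step; rounded: -65.0, -18.2).
Then from the A sphere: z² = 87.50² − (x + 28.2)² − (y + 64.9)² with x = -65.005, y = -18.198, so z ≈ 64.192 ≈ 64.2 km.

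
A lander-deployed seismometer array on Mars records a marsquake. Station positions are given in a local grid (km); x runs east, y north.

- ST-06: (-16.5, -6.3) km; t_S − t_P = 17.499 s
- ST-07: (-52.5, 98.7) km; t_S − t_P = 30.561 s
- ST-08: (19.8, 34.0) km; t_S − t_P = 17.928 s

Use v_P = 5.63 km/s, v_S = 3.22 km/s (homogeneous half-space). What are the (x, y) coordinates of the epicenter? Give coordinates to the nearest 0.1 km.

x ≈ 93.1 km, y ≈ -79.2 km

Distance from S−P lag: d = Δt · v_P v_S / (v_P − v_S) = Δt · (5.63·3.22)/(5.63−3.22) ≈ 7.5222·Δt.
So d_ST-06 = 131.63, d_ST-07 = 229.89, d_ST-08 = 134.86 km.
Circle about each station: (x + 16.5)² + (y + 6.3)² = 131.63²; (x + 52.5)² + (y − 98.7)² = 229.89²; (x − 19.8)² + (y − 34.0)² = 134.86².
Subtracting pairs of circle equations eliminates x²+y² and gives linear equations (the radical axes):
-72.0 x + 210.0 y = -23336.96
72.6 x + 80.6 y = 375.34
Solving the 2×2 system: x ≈ 93.1, y ≈ -79.2 km.
Check against ST-06 (with the unrounded x, y): √((x + 16.5)²+(y + 6.3)²) = 131.64 ≈ 131.63 km. ✓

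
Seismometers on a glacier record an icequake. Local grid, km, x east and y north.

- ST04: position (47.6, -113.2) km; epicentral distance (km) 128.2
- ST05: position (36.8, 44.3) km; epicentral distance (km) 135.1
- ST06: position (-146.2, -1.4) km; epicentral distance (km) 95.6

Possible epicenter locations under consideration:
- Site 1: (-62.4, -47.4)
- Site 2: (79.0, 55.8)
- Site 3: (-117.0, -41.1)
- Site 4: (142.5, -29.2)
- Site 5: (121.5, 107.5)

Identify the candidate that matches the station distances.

Site 1

For each candidate, compare |candidate − station| to the reported distance:
Site 1: residuals ST04 0.0, ST05 0.0, ST06 0.0 → max 0.0 km
Site 2: residuals ST04 43.7, ST05 91.4, ST06 136.8 → max 136.8 km
Site 3: residuals ST04 51.5, ST05 40.8, ST06 46.3 → max 51.5 km
Site 4: residuals ST04 1.5, ST05 6.4, ST06 194.4 → max 194.4 km
Site 5: residuals ST04 104.5, ST05 29.4, ST06 193.4 → max 193.4 km
Only Site 1 has all residuals ≈ 0.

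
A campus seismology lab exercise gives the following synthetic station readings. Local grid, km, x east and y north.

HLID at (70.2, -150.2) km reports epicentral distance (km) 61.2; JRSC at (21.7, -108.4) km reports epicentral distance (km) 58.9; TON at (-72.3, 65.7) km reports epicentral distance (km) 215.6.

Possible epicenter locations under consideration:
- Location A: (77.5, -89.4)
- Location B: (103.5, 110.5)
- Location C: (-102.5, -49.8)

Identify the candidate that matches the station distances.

Location A

For each candidate, compare |candidate − station| to the reported distance:
Location A: residuals HLID 0.0, JRSC 0.0, TON 0.0 → max 0.0 km
Location B: residuals HLID 201.6, JRSC 174.8, TON 34.2 → max 201.6 km
Location C: residuals HLID 138.6, JRSC 78.4, TON 96.2 → max 138.6 km
Only Location A has all residuals ≈ 0.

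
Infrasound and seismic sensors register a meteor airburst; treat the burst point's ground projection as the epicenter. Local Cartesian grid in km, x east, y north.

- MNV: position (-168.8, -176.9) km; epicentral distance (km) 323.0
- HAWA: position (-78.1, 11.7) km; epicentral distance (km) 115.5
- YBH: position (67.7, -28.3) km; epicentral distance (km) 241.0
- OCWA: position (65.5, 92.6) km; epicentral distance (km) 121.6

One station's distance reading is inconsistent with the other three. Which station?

YBH

Solve using three stations at a time. Using MNV, HAWA, OCWA (subtract circle equations pairwise → linear system) gives (x, y) ≈ (-51.9, 124.2).
Distances from that point to each station vs reported:
  MNV: calculated 323.0 vs reported 323.0 → residual 0.0 km
  HAWA: calculated 115.5 vs reported 115.5 → residual 0.0 km
  YBH: calculated 193.9 vs reported 241.0 → residual 47.1 km
  OCWA: calculated 121.6 vs reported 121.6 → residual 0.0 km
MNV, HAWA, OCWA are mutually consistent (residuals ≈ 0); YBH is off by 47.1 km.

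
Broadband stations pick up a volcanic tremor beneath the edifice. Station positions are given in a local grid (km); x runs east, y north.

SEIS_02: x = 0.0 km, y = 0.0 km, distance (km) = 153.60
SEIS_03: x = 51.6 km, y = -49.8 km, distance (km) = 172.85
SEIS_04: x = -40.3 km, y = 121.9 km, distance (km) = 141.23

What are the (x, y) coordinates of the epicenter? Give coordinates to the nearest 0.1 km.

Circle about each station: x² + y² = 153.60²; (x − 51.6)² + (y + 49.8)² = 172.85²; (x + 40.3)² + (y − 121.9)² = 141.23².
Subtracting the SEIS_02 equation from the SEIS_03 and SEIS_04 equations removes the quadratic terms:
103.2 x − 99.6 y = -1141.56
-80.6 x + 243.8 y = 20130.75
Solving the 2×2 system: x ≈ 100.8, y ≈ 115.9 km.

(100.8, 115.9)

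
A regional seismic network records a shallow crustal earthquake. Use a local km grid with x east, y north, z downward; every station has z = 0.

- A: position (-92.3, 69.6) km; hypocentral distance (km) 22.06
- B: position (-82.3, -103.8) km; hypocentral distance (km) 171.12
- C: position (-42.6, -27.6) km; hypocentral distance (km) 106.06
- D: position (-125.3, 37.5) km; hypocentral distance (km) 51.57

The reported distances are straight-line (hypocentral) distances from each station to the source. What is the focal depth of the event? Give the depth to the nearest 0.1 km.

21.3 km

Each station gives a sphere (x−x_i)² + (y−y_i)² + z² = d_i² (stations at z=0).
Subtracting the A sphere from B and C: z² cancels, leaving linear equations in x and y:
20.0 x − 346.8 y = -24611.13
99.4 x − 194.4 y = -21549.01
Solving: x ≈ -87.915, y ≈ 65.896 km (keep extra digits for the depth step; rounded: -87.9, 65.9).
Then from the A sphere: z² = 22.06² − (x + 92.3)² − (y − 69.6)² with x = -87.915, y = 65.896, so z ≈ 21.300 ≈ 21.3 km.
Check against D (with the unrounded solution): distance 51.55 ≈ 51.57 km. ✓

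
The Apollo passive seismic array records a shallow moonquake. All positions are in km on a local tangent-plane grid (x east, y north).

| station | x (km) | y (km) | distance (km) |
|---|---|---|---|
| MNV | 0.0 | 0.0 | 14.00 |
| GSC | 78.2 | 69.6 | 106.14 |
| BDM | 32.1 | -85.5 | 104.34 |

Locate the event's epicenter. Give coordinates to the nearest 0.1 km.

-9.7 km east, 10.1 km north

Circle about each station: x² + y² = 14.00²; (x − 78.2)² + (y − 69.6)² = 106.14²; (x − 32.1)² + (y + 85.5)² = 104.34².
Subtracting the MNV equation from the GSC and BDM equations removes the quadratic terms:
156.4 x + 139.2 y = -110.30
64.2 x − 171.0 y = -2350.18
Solving the 2×2 system: x ≈ -9.7, y ≈ 10.1 km.
Check against MNV (with the unrounded x, y): √(x²+y²) = 14.00 ≈ 14.00 km. ✓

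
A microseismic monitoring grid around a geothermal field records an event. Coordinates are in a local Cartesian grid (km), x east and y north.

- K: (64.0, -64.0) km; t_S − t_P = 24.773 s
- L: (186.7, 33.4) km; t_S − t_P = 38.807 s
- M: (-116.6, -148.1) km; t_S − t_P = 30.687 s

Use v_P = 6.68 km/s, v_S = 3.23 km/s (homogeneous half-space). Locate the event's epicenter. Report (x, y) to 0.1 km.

Distance from S−P lag: d = Δt · v_P v_S / (v_P − v_S) = Δt · (6.68·3.23)/(6.68−3.23) ≈ 6.2540·Δt.
So d_K = 154.93, d_L = 242.70, d_M = 191.92 km.
Circle about each station: (x − 64.0)² + (y + 64.0)² = 154.93²; (x − 186.7)² + (y − 33.4)² = 242.70²; (x + 116.6)² + (y + 148.1)² = 191.92².
Subtracting the K equation from the L and M equations removes the quadratic terms:
245.4 x + 194.8 y = -7119.54
-361.2 x − 168.2 y = 14507.19
Solving the 2×2 system: x ≈ -56.0, y ≈ 34.0 km.

(-56.0, 34.0)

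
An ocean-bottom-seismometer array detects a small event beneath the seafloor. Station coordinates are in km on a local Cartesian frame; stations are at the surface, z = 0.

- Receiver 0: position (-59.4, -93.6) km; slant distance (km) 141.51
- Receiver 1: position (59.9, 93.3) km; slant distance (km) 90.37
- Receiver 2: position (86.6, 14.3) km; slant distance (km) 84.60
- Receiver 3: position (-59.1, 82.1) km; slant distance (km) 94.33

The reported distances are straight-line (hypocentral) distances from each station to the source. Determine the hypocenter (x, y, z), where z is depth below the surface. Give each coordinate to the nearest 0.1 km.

Each station gives a sphere (x−x_i)² + (y−y_i)² + z² = d_i² (stations at z=0).
Subtracting the Receiver 0 sphere from Receiver 1 and Receiver 2: z² cancels, leaving linear equations in x and y:
238.6 x + 373.8 y = 11861.92
292.0 x + 215.8 y = 8282.65
Solving: x ≈ 9.300, y ≈ 25.797 km (keep extra digits for the depth step; rounded: 9.3, 25.8).
Then from the Receiver 0 sphere: z² = 141.51² − (x + 59.4)² − (y + 93.6)² with x = 9.300, y = 25.797, so z ≈ 32.400 ≈ 32.4 km.

x ≈ 9.3 km, y ≈ 25.8 km, depth ≈ 32.4 km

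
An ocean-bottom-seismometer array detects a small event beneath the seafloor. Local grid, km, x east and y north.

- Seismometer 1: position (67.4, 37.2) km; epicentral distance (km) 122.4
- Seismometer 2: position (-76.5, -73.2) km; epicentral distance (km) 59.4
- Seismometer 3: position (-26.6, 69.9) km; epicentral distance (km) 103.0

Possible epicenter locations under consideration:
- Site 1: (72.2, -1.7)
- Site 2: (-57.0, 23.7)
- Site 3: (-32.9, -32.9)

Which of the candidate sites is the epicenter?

For each candidate, compare |candidate − station| to the reported distance:
Site 1: residuals Seismometer 1 83.2, Seismometer 2 105.6, Seismometer 3 19.0 → max 105.6 km
Site 2: residuals Seismometer 1 2.7, Seismometer 2 39.4, Seismometer 3 47.7 → max 47.7 km
Site 3: residuals Seismometer 1 0.0, Seismometer 2 0.0, Seismometer 3 0.0 → max 0.0 km
Only Site 3 has all residuals ≈ 0.

Site 3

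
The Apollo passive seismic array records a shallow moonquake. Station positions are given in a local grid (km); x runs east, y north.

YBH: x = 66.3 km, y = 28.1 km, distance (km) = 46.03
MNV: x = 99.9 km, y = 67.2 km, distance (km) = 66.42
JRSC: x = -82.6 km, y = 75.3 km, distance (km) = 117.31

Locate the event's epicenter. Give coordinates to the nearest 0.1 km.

Circle about each station: (x − 66.3)² + (y − 28.1)² = 46.03²; (x − 99.9)² + (y − 67.2)² = 66.42²; (x + 82.6)² + (y − 75.3)² = 117.31².
Subtracting the YBH equation from the MNV and JRSC equations removes the quadratic terms:
67.2 x + 78.2 y = 7017.69
-297.8 x + 94.4 y = -4335.33
Solving the 2×2 system: x ≈ 33.8, y ≈ 60.7 km.
Check against YBH (with the unrounded x, y): √((x − 66.3)²+(y − 28.1)²) = 46.03 ≈ 46.03 km. ✓

33.8 km east, 60.7 km north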